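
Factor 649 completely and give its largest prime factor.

649 = 11 · 59
59 is prime.
So 649 = 11 · 59; the largest prime factor is 59.

59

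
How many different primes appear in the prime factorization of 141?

2

141 = 3 · 47
141 = 3 · 47, which has 2 distinct prime factors.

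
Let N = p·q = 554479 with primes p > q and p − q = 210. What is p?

857

Since p = q + 210, we have 554479 = q(q + 210), so q² + 210q − 554479 = 0.
Discriminant: 210² + 4·554479 = 44100 + 2217916 = 2262016; √2262016 = 1504.
q = (−210 + 1504)/2 = 647, and p = q + 210 = 857.
Check: 647 · 857 = 554479.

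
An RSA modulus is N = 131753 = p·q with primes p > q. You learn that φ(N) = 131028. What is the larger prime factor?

φ(n) = (p−1)(q−1) = n − (p+q) + 1, so p + q = 131753 − 131028 + 1 = 726.
p and q are the roots of t² − 726t + 131753 = 0.
Discriminant: 726² − 4·131753 = 527076 − 527012 = 64; √64 = 8.
q = (726 − 8)/2 = 359, p = (726 + 8)/2 = 367.
Check: 359 · 367 = 131753.

367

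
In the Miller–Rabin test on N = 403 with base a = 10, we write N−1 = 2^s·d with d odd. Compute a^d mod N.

64

403 − 1 = 402 = 2^1 · 201, so d = 201.
10^1 ≡ 10 (mod 403)
10^2 ≡ 10^2 = 100 ≡ 100 (mod 403)
10^4 ≡ 100^2 = 10000 ≡ 328 (mod 403)
10^8 ≡ 328^2 = 107584 ≡ 386 (mod 403)
10^16 ≡ 386^2 = 148996 ≡ 289 (mod 403)
10^32 ≡ 289^2 = 83521 ≡ 100 (mod 403)
10^64 ≡ 100^2 = 10000 ≡ 328 (mod 403)
10^128 ≡ 328^2 = 107584 ≡ 386 (mod 403)
201 = 128 + 64 + 8 + 1 in binary powers of 2.
So 10^201 ≡ 386 · 328 · 386 · 10 ≡ 64 (mod 403).
Squaring chain: 64; never reaches −1, so base 10 is a Miller–Rabin witness that 403 is composite.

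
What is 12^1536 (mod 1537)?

12^1 ≡ 12 (mod 1537)
12^2 ≡ 12^2 = 144 ≡ 144 (mod 1537)
12^4 ≡ 144^2 = 20736 ≡ 755 (mod 1537)
12^8 ≡ 755^2 = 570025 ≡ 1335 (mod 1537)
12^16 ≡ 1335^2 = 1782225 ≡ 842 (mod 1537)
12^32 ≡ 842^2 = 708964 ≡ 407 (mod 1537)
12^64 ≡ 407^2 = 165649 ≡ 1190 (mod 1537)
12^128 ≡ 1190^2 = 1416100 ≡ 523 (mod 1537)
12^256 ≡ 523^2 = 273529 ≡ 1480 (mod 1537)
12^512 ≡ 1480^2 = 2190400 ≡ 175 (mod 1537)
12^1024 ≡ 175^2 = 30625 ≡ 1422 (mod 1537)
1536 = 1024 + 512 in binary powers of 2.
So 12^1536 ≡ 1422 · 175 ≡ 1393 (mod 1537).
Since 1393 ≠ 1, base 12 is a Fermat witness: 1537 is composite.

1393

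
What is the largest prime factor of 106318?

106318 = 2 · 53159
53159 = 17 · 3127
3127 = 53 · 59
59 is prime.
So 106318 = 2 · 17 · 53 · 59; the largest prime factor is 59.

59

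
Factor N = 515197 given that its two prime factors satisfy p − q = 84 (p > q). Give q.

Since p = q + 84, we have 515197 = q(q + 84), so q² + 84q − 515197 = 0.
Discriminant: 84² + 4·515197 = 7056 + 2060788 = 2067844; √2067844 = 1438.
q = (−84 + 1438)/2 = 677, and p = q + 84 = 761.
Check: 677 · 761 = 515197.

677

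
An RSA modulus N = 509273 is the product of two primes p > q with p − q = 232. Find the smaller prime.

Since p = q + 232, we have 509273 = q(q + 232), so q² + 232q − 509273 = 0.
Discriminant: 232² + 4·509273 = 53824 + 2037092 = 2090916; √2090916 = 1446.
q = (−232 + 1446)/2 = 607, and p = q + 232 = 839.
Check: 607 · 839 = 509273.

607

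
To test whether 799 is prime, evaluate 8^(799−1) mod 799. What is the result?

8^1 ≡ 8 (mod 799)
8^2 ≡ 8^2 = 64 ≡ 64 (mod 799)
8^4 ≡ 64^2 = 4096 ≡ 101 (mod 799)
8^8 ≡ 101^2 = 10201 ≡ 613 (mod 799)
8^16 ≡ 613^2 = 375769 ≡ 239 (mod 799)
8^32 ≡ 239^2 = 57121 ≡ 392 (mod 799)
8^64 ≡ 392^2 = 153664 ≡ 256 (mod 799)
8^128 ≡ 256^2 = 65536 ≡ 18 (mod 799)
8^256 ≡ 18^2 = 324 ≡ 324 (mod 799)
8^512 ≡ 324^2 = 104976 ≡ 307 (mod 799)
798 = 512 + 256 + 16 + 8 + 4 + 2 in binary powers of 2.
So 8^798 ≡ 307 · 324 · 239 · 613 · 101 · 64 ≡ 4 (mod 799).
Since 4 ≠ 1, base 8 is a Fermat witness: 799 is composite.

4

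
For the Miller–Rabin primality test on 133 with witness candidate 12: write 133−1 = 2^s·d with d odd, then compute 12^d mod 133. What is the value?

133 − 1 = 132 = 2^2 · 33, so d = 33.
12^1 ≡ 12 (mod 133)
12^2 ≡ 12^2 = 144 ≡ 11 (mod 133)
12^4 ≡ 11^2 = 121 ≡ 121 (mod 133)
12^8 ≡ 121^2 = 14641 ≡ 11 (mod 133)
12^16 ≡ 11^2 = 121 ≡ 121 (mod 133)
12^32 ≡ 121^2 = 14641 ≡ 11 (mod 133)
33 = 32 + 1 in binary powers of 2.
So 12^33 ≡ 11 · 12 ≡ 132 (mod 133).
Since 12^d ≡ 132 (mod 133), base 12 does not prove 133 composite.

132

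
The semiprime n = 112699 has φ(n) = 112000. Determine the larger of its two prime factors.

449

φ(n) = (p−1)(q−1) = n − (p+q) + 1, so p + q = 112699 − 112000 + 1 = 700.
p and q are the roots of t² − 700t + 112699 = 0.
Discriminant: 700² − 4·112699 = 490000 − 450796 = 39204; √39204 = 198.
q = (700 − 198)/2 = 251, p = (700 + 198)/2 = 449.
Check: 251 · 449 = 112699.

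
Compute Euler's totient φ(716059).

Factor: 716059 = 23 · 163 · 191.
φ(716059) = (23−1) · (163−1) · (191−1) = 22 · 162 · 190 = 677160.

677160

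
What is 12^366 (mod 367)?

12^1 ≡ 12 (mod 367)
12^2 ≡ 12^2 = 144 ≡ 144 (mod 367)
12^4 ≡ 144^2 = 20736 ≡ 184 (mod 367)
12^8 ≡ 184^2 = 33856 ≡ 92 (mod 367)
12^16 ≡ 92^2 = 8464 ≡ 23 (mod 367)
12^32 ≡ 23^2 = 529 ≡ 162 (mod 367)
12^64 ≡ 162^2 = 26244 ≡ 187 (mod 367)
12^128 ≡ 187^2 = 34969 ≡ 104 (mod 367)
12^256 ≡ 104^2 = 10816 ≡ 173 (mod 367)
366 = 256 + 64 + 32 + 8 + 4 + 2 in binary powers of 2.
So 12^366 ≡ 173 · 187 · 162 · 92 · 184 · 144 ≡ 1 (mod 367).
Since the result is 1, base 12 gives no evidence that 367 is composite.

1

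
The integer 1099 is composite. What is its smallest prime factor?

1099 is odd.
Digit sum 19, not divisible by 3.
Ends in 9: not divisible by 5.
7: 1099 = 7·157

7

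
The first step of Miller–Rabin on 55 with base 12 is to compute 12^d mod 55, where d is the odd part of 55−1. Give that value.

55 − 1 = 54 = 2^1 · 27, so d = 27.
12^1 ≡ 12 (mod 55)
12^2 ≡ 12^2 = 144 ≡ 34 (mod 55)
12^4 ≡ 34^2 = 1156 ≡ 1 (mod 55)
12^8 ≡ 1^2 = 1 ≡ 1 (mod 55)
12^16 ≡ 1^2 = 1 ≡ 1 (mod 55)
27 = 16 + 8 + 2 + 1 in binary powers of 2.
So 12^27 ≡ 1 · 1 · 34 · 12 ≡ 23 (mod 55).
Squaring chain: 23; never reaches −1, so base 12 is a Miller–Rabin witness that 55 is composite.

23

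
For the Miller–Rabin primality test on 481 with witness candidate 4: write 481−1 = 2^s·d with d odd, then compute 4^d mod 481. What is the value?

481 − 1 = 480 = 2^5 · 15, so d = 15.
4^1 ≡ 4 (mod 481)
4^2 ≡ 4^2 = 16 ≡ 16 (mod 481)
4^4 ≡ 16^2 = 256 ≡ 256 (mod 481)
4^8 ≡ 256^2 = 65536 ≡ 120 (mod 481)
15 = 8 + 4 + 2 + 1 in binary powers of 2.
So 4^15 ≡ 120 · 256 · 16 · 4 ≡ 233 (mod 481).
Squaring chain: 233 → 417 → 248 → 417 → 248; never reaches −1, so base 4 is a Miller–Rabin witness that 481 is composite.

233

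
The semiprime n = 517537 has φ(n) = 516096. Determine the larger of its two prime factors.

769

φ(n) = (p−1)(q−1) = n − (p+q) + 1, so p + q = 517537 − 516096 + 1 = 1442.
p and q are the roots of t² − 1442t + 517537 = 0.
Discriminant: 1442² − 4·517537 = 2079364 − 2070148 = 9216; √9216 = 96.
q = (1442 − 96)/2 = 673, p = (1442 + 96)/2 = 769.
Check: 673 · 769 = 517537.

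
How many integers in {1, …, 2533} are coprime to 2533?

2368

Factor: 2533 = 17 · 149.
φ(2533) = (17−1) · (149−1) = 16 · 148 = 2368.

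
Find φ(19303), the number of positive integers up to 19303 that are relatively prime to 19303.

19008

Factor: 19303 = 97 · 199.
φ(19303) = (97−1) · (199−1) = 96 · 198 = 19008.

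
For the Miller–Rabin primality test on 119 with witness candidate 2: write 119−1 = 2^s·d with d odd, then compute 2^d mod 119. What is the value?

25

119 − 1 = 118 = 2^1 · 59, so d = 59.
2^1 ≡ 2 (mod 119)
2^2 ≡ 2^2 = 4 ≡ 4 (mod 119)
2^4 ≡ 4^2 = 16 ≡ 16 (mod 119)
2^8 ≡ 16^2 = 256 ≡ 18 (mod 119)
2^16 ≡ 18^2 = 324 ≡ 86 (mod 119)
2^32 ≡ 86^2 = 7396 ≡ 18 (mod 119)
59 = 32 + 16 + 8 + 2 + 1 in binary powers of 2.
So 2^59 ≡ 18 · 86 · 18 · 4 · 2 ≡ 25 (mod 119).
Squaring chain: 25; never reaches −1, so base 2 is a Miller–Rabin witness that 119 is composite.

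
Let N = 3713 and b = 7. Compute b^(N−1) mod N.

7^1 ≡ 7 (mod 3713)
7^2 ≡ 7^2 = 49 ≡ 49 (mod 3713)
7^4 ≡ 49^2 = 2401 ≡ 2401 (mod 3713)
7^8 ≡ 2401^2 = 5764801 ≡ 2225 (mod 3713)
7^16 ≡ 2225^2 = 4950625 ≡ 1196 (mod 3713)
7^32 ≡ 1196^2 = 1430416 ≡ 911 (mod 3713)
7^64 ≡ 911^2 = 829921 ≡ 1922 (mod 3713)
7^128 ≡ 1922^2 = 3694084 ≡ 3362 (mod 3713)
7^256 ≡ 3362^2 = 11303044 ≡ 672 (mod 3713)
7^512 ≡ 672^2 = 451584 ≡ 2311 (mod 3713)
7^1024 ≡ 2311^2 = 5340721 ≡ 1427 (mod 3713)
7^2048 ≡ 1427^2 = 2036329 ≡ 1605 (mod 3713)
3712 = 2048 + 1024 + 512 + 128 in binary powers of 2.
So 7^3712 ≡ 1605 · 1427 · 2311 · 3362 ≡ 2086 (mod 3713).
Since 2086 ≠ 1, base 7 is a Fermat witness: 3713 is composite.

2086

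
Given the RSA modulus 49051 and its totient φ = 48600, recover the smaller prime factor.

181

φ(n) = (p−1)(q−1) = n − (p+q) + 1, so p + q = 49051 − 48600 + 1 = 452.
p and q are the roots of t² − 452t + 49051 = 0.
Discriminant: 452² − 4·49051 = 204304 − 196204 = 8100; √8100 = 90.
q = (452 − 90)/2 = 181, p = (452 + 90)/2 = 271.
Check: 181 · 271 = 49051.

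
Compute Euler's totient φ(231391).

Factor: 231391 = 29 · 79 · 101.
φ(231391) = (29−1) · (79−1) · (101−1) = 28 · 78 · 100 = 218400.

218400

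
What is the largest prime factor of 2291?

2291 = 29 · 79
79 is prime.
So 2291 = 29 · 79; the largest prime factor is 79.

79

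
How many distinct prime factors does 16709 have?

16709 = 7^2 · 341
341 = 11 · 31
16709 = 7^2 · 11 · 31, which has 3 distinct prime factors.

3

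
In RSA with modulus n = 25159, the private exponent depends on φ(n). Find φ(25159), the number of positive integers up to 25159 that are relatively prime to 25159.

24840

Factor: 25159 = 139 · 181.
φ(25159) = (139−1) · (181−1) = 138 · 180 = 24840.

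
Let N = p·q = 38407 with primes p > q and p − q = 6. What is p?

Since p = q + 6, we have 38407 = q(q + 6), so q² + 6q − 38407 = 0.
Discriminant: 6² + 4·38407 = 36 + 153628 = 153664; √153664 = 392.
q = (−6 + 392)/2 = 193, and p = q + 6 = 199.
Check: 193 · 199 = 38407.

199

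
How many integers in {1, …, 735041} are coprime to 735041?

702000

Factor: 735041 = 31 · 131 · 181.
φ(735041) = (31−1) · (131−1) · (181−1) = 30 · 130 · 180 = 702000.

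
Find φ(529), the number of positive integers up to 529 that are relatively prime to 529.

506

Factor: 529 = 23^2.
φ(529) = 23^1·(23−1) = 506.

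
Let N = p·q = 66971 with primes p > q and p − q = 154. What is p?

Since p = q + 154, we have 66971 = q(q + 154), so q² + 154q − 66971 = 0.
Discriminant: 154² + 4·66971 = 23716 + 267884 = 291600; √291600 = 540.
q = (−154 + 540)/2 = 193, and p = q + 154 = 347.
Check: 193 · 347 = 66971.

347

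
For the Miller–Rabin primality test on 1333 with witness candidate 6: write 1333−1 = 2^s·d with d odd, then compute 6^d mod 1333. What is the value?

216

1333 − 1 = 1332 = 2^2 · 333, so d = 333.
6^1 ≡ 6 (mod 1333)
6^2 ≡ 6^2 = 36 ≡ 36 (mod 1333)
6^4 ≡ 36^2 = 1296 ≡ 1296 (mod 1333)
6^8 ≡ 1296^2 = 1679616 ≡ 36 (mod 1333)
6^16 ≡ 36^2 = 1296 ≡ 1296 (mod 1333)
6^32 ≡ 1296^2 = 1679616 ≡ 36 (mod 1333)
6^64 ≡ 36^2 = 1296 ≡ 1296 (mod 1333)
6^128 ≡ 1296^2 = 1679616 ≡ 36 (mod 1333)
6^256 ≡ 36^2 = 1296 ≡ 1296 (mod 1333)
333 = 256 + 64 + 8 + 4 + 1 in binary powers of 2.
So 6^333 ≡ 1296 · 1296 · 36 · 1296 · 6 ≡ 216 (mod 1333).
Squaring chain: 216 → 1; never reaches −1, so base 6 is a Miller–Rabin witness that 1333 is composite.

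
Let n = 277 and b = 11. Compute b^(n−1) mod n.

1

11^1 ≡ 11 (mod 277)
11^2 ≡ 11^2 = 121 ≡ 121 (mod 277)
11^4 ≡ 121^2 = 14641 ≡ 237 (mod 277)
11^8 ≡ 237^2 = 56169 ≡ 215 (mod 277)
11^16 ≡ 215^2 = 46225 ≡ 243 (mod 277)
11^32 ≡ 243^2 = 59049 ≡ 48 (mod 277)
11^64 ≡ 48^2 = 2304 ≡ 88 (mod 277)
11^128 ≡ 88^2 = 7744 ≡ 265 (mod 277)
11^256 ≡ 265^2 = 70225 ≡ 144 (mod 277)
276 = 256 + 16 + 4 in binary powers of 2.
So 11^276 ≡ 144 · 243 · 237 ≡ 1 (mod 277).
Since the result is 1, base 11 gives no evidence that 277 is composite.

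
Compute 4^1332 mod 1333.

4^1 ≡ 4 (mod 1333)
4^2 ≡ 4^2 = 16 ≡ 16 (mod 1333)
4^4 ≡ 16^2 = 256 ≡ 256 (mod 1333)
4^8 ≡ 256^2 = 65536 ≡ 219 (mod 1333)
4^16 ≡ 219^2 = 47961 ≡ 1306 (mod 1333)
4^32 ≡ 1306^2 = 1705636 ≡ 729 (mod 1333)
4^64 ≡ 729^2 = 531441 ≡ 907 (mod 1333)
4^128 ≡ 907^2 = 822649 ≡ 188 (mod 1333)
4^256 ≡ 188^2 = 35344 ≡ 686 (mod 1333)
4^512 ≡ 686^2 = 470596 ≡ 47 (mod 1333)
4^1024 ≡ 47^2 = 2209 ≡ 876 (mod 1333)
1332 = 1024 + 256 + 32 + 16 + 4 in binary powers of 2.
So 4^1332 ≡ 876 · 686 · 729 · 1306 · 256 ≡ 16 (mod 1333).
Since 16 ≠ 1, base 4 is a Fermat witness: 1333 is composite.

16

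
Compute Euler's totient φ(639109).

Factor: 639109 = 43 · 89 · 167.
φ(639109) = (43−1) · (89−1) · (167−1) = 42 · 88 · 166 = 613536.

613536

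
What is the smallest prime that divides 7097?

47

7097 is odd.
Digit sum 23, not divisible by 3.
Ends in 7: not divisible by 5.
7: 7097 = 7·1013 + 6
11: 7097 = 11·645 + 2
13: 7097 = 13·545 + 12
17: 7097 = 17·417 + 8
19: 7097 = 19·373 + 10
23: 7097 = 23·308 + 13
29: 7097 = 29·244 + 21
31: 7097 = 31·228 + 29
37: 7097 = 37·191 + 30
41: 7097 = 41·173 + 4
43: 7097 = 43·165 + 2
47: 7097 = 47·151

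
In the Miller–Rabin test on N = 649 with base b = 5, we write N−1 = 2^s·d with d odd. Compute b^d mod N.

649 − 1 = 648 = 2^3 · 81, so d = 81.
5^1 ≡ 5 (mod 649)
5^2 ≡ 5^2 = 25 ≡ 25 (mod 649)
5^4 ≡ 25^2 = 625 ≡ 625 (mod 649)
5^8 ≡ 625^2 = 390625 ≡ 576 (mod 649)
5^16 ≡ 576^2 = 331776 ≡ 137 (mod 649)
5^32 ≡ 137^2 = 18769 ≡ 597 (mod 649)
5^64 ≡ 597^2 = 356409 ≡ 108 (mod 649)
81 = 64 + 16 + 1 in binary powers of 2.
So 5^81 ≡ 108 · 137 · 5 ≡ 643 (mod 649).
Squaring chain: 643 → 36 → 647; never reaches −1, so base 5 is a Miller–Rabin witness that 649 is composite.

643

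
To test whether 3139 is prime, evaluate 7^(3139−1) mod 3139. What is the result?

173

7^1 ≡ 7 (mod 3139)
7^2 ≡ 7^2 = 49 ≡ 49 (mod 3139)
7^4 ≡ 49^2 = 2401 ≡ 2401 (mod 3139)
7^8 ≡ 2401^2 = 5764801 ≡ 1597 (mod 3139)
7^16 ≡ 1597^2 = 2550409 ≡ 1541 (mod 3139)
7^32 ≡ 1541^2 = 2374681 ≡ 1597 (mod 3139)
7^64 ≡ 1597^2 = 2550409 ≡ 1541 (mod 3139)
7^128 ≡ 1541^2 = 2374681 ≡ 1597 (mod 3139)
7^256 ≡ 1597^2 = 2550409 ≡ 1541 (mod 3139)
7^512 ≡ 1541^2 = 2374681 ≡ 1597 (mod 3139)
7^1024 ≡ 1597^2 = 2550409 ≡ 1541 (mod 3139)
7^2048 ≡ 1541^2 = 2374681 ≡ 1597 (mod 3139)
3138 = 2048 + 1024 + 64 + 2 in binary powers of 2.
So 7^3138 ≡ 1597 · 1541 · 1541 · 49 ≡ 173 (mod 3139).
Since 173 ≠ 1, base 7 is a Fermat witness: 3139 is composite.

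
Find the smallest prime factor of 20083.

20083 is odd.
Digit sum 13, not divisible by 3.
Ends in 3: not divisible by 5.
7: 20083 = 7·2869

7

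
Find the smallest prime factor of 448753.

448753 is odd.
Digit sum 31, not divisible by 3.
Ends in 3: not divisible by 5.
7: 448753 = 7·64107 + 4
11: 448753 = 11·40795 + 8
13: 448753 = 13·34519 + 6
17: 448753 = 17·26397 + 4
19: 448753 = 19·23618 + 11
23: 448753 = 23·19511

23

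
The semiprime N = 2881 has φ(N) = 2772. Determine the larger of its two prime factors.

φ(n) = (p−1)(q−1) = n − (p+q) + 1, so p + q = 2881 − 2772 + 1 = 110.
p and q are the roots of t² − 110t + 2881 = 0.
Discriminant: 110² − 4·2881 = 12100 − 11524 = 576; √576 = 24.
q = (110 − 24)/2 = 43, p = (110 + 24)/2 = 67.
Check: 43 · 67 = 2881.

67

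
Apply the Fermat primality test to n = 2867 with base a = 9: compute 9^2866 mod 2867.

9^1 ≡ 9 (mod 2867)
9^2 ≡ 9^2 = 81 ≡ 81 (mod 2867)
9^4 ≡ 81^2 = 6561 ≡ 827 (mod 2867)
9^8 ≡ 827^2 = 683929 ≡ 1583 (mod 2867)
9^16 ≡ 1583^2 = 2505889 ≡ 131 (mod 2867)
9^32 ≡ 131^2 = 17161 ≡ 2826 (mod 2867)
9^64 ≡ 2826^2 = 7986276 ≡ 1681 (mod 2867)
9^128 ≡ 1681^2 = 2825761 ≡ 1766 (mod 2867)
9^256 ≡ 1766^2 = 3118756 ≡ 2327 (mod 2867)
9^512 ≡ 2327^2 = 5414929 ≡ 2033 (mod 2867)
9^1024 ≡ 2033^2 = 4133089 ≡ 1742 (mod 2867)
9^2048 ≡ 1742^2 = 3034564 ≡ 1278 (mod 2867)
2866 = 2048 + 512 + 256 + 32 + 16 + 2 in binary powers of 2.
So 9^2866 ≡ 1278 · 2033 · 2327 · 2826 · 131 · 81 ≡ 619 (mod 2867).
Since 619 ≠ 1, base 9 is a Fermat witness: 2867 is composite.

619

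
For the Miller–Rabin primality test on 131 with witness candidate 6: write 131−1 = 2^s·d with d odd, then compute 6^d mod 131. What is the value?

130

131 − 1 = 130 = 2^1 · 65, so d = 65.
6^1 ≡ 6 (mod 131)
6^2 ≡ 6^2 = 36 ≡ 36 (mod 131)
6^4 ≡ 36^2 = 1296 ≡ 117 (mod 131)
6^8 ≡ 117^2 = 13689 ≡ 65 (mod 131)
6^16 ≡ 65^2 = 4225 ≡ 33 (mod 131)
6^32 ≡ 33^2 = 1089 ≡ 41 (mod 131)
6^64 ≡ 41^2 = 1681 ≡ 109 (mod 131)
65 = 64 + 1 in binary powers of 2.
So 6^65 ≡ 109 · 6 ≡ 130 (mod 131).
Since 6^d ≡ 130 (mod 131), base 6 does not prove 131 composite.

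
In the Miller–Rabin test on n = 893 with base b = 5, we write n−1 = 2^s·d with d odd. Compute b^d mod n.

893 − 1 = 892 = 2^2 · 223, so d = 223.
5^1 ≡ 5 (mod 893)
5^2 ≡ 5^2 = 25 ≡ 25 (mod 893)
5^4 ≡ 25^2 = 625 ≡ 625 (mod 893)
5^8 ≡ 625^2 = 390625 ≡ 384 (mod 893)
5^16 ≡ 384^2 = 147456 ≡ 111 (mod 893)
5^32 ≡ 111^2 = 12321 ≡ 712 (mod 893)
5^64 ≡ 712^2 = 506944 ≡ 613 (mod 893)
5^128 ≡ 613^2 = 375769 ≡ 709 (mod 893)
223 = 128 + 64 + 16 + 8 + 4 + 2 + 1 in binary powers of 2.
So 5^223 ≡ 709 · 613 · 111 · 384 · 625 · 25 · 5 ≡ 453 (mod 893).
Squaring chain: 453 → 712; never reaches −1, so base 5 is a Miller–Rabin witness that 893 is composite.

453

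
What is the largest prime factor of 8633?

97

8633 = 89 · 97
97 is prime.
So 8633 = 89 · 97; the largest prime factor is 97.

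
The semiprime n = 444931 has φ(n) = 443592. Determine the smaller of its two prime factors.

φ(n) = (p−1)(q−1) = n − (p+q) + 1, so p + q = 444931 − 443592 + 1 = 1340.
p and q are the roots of t² − 1340t + 444931 = 0.
Discriminant: 1340² − 4·444931 = 1795600 − 1779724 = 15876; √15876 = 126.
q = (1340 − 126)/2 = 607, p = (1340 + 126)/2 = 733.
Check: 607 · 733 = 444931.

607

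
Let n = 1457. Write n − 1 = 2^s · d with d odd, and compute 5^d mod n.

1457 − 1 = 1456 = 2^4 · 91, so d = 91.
5^1 ≡ 5 (mod 1457)
5^2 ≡ 5^2 = 25 ≡ 25 (mod 1457)
5^4 ≡ 25^2 = 625 ≡ 625 (mod 1457)
5^8 ≡ 625^2 = 390625 ≡ 149 (mod 1457)
5^16 ≡ 149^2 = 22201 ≡ 346 (mod 1457)
5^32 ≡ 346^2 = 119716 ≡ 242 (mod 1457)
5^64 ≡ 242^2 = 58564 ≡ 284 (mod 1457)
91 = 64 + 16 + 8 + 2 + 1 in binary powers of 2.
So 5^91 ≡ 284 · 346 · 149 · 25 · 5 ≡ 160 (mod 1457).
Squaring chain: 160 → 831 → 1400 → 335; never reaches −1, so base 5 is a Miller–Rabin witness that 1457 is composite.

160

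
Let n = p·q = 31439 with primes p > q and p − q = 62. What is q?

Since p = q + 62, we have 31439 = q(q + 62), so q² + 62q − 31439 = 0.
Discriminant: 62² + 4·31439 = 3844 + 125756 = 129600; √129600 = 360.
q = (−62 + 360)/2 = 149, and p = q + 62 = 211.
Check: 149 · 211 = 31439.

149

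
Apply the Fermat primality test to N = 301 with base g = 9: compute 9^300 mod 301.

9^1 ≡ 9 (mod 301)
9^2 ≡ 9^2 = 81 ≡ 81 (mod 301)
9^4 ≡ 81^2 = 6561 ≡ 240 (mod 301)
9^8 ≡ 240^2 = 57600 ≡ 109 (mod 301)
9^16 ≡ 109^2 = 11881 ≡ 142 (mod 301)
9^32 ≡ 142^2 = 20164 ≡ 298 (mod 301)
9^64 ≡ 298^2 = 88804 ≡ 9 (mod 301)
9^128 ≡ 9^2 = 81 ≡ 81 (mod 301)
9^256 ≡ 81^2 = 6561 ≡ 240 (mod 301)
300 = 256 + 32 + 8 + 4 in binary powers of 2.
So 9^300 ≡ 240 · 298 · 109 · 240 ≡ 176 (mod 301).
Since 176 ≠ 1, base 9 is a Fermat witness: 301 is composite.

176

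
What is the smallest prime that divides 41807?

41807 is odd.
Digit sum 20, not divisible by 3.
Ends in 7: not divisible by 5.
7: 41807 = 7·5972 + 3
11: 41807 = 11·3800 + 7
13: 41807 = 13·3215 + 12
17: 41807 = 17·2459 + 4
19: 41807 = 19·2200 + 7
23: 41807 = 23·1817 + 16
29: 41807 = 29·1441 + 18
31: 41807 = 31·1348 + 19
37: 41807 = 37·1129 + 34
41: 41807 = 41·1019 + 28
43: 41807 = 43·972 + 11
47: 41807 = 47·889 + 24
53: 41807 = 53·788 + 43
59: 41807 = 59·708 + 35
61: 41807 = 61·685 + 22
67: 41807 = 67·623 + 66
71: 41807 = 71·588 + 59
73: 41807 = 73·572 + 51
79: 41807 = 79·529 + 16
83: 41807 = 83·503 + 58
89: 41807 = 89·469 + 66
97: 41807 = 97·431

97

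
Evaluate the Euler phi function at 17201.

Factor: 17201 = 103 · 167.
φ(17201) = (103−1) · (167−1) = 102 · 166 = 16932.

16932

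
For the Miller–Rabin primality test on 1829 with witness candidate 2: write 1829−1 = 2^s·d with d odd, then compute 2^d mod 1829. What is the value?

1829 − 1 = 1828 = 2^2 · 457, so d = 457.
2^1 ≡ 2 (mod 1829)
2^2 ≡ 2^2 = 4 ≡ 4 (mod 1829)
2^4 ≡ 4^2 = 16 ≡ 16 (mod 1829)
2^8 ≡ 16^2 = 256 ≡ 256 (mod 1829)
2^16 ≡ 256^2 = 65536 ≡ 1521 (mod 1829)
2^32 ≡ 1521^2 = 2313441 ≡ 1585 (mod 1829)
2^64 ≡ 1585^2 = 2512225 ≡ 1008 (mod 1829)
2^128 ≡ 1008^2 = 1016064 ≡ 969 (mod 1829)
2^256 ≡ 969^2 = 938961 ≡ 684 (mod 1829)
457 = 256 + 128 + 64 + 8 + 1 in binary powers of 2.
So 2^457 ≡ 684 · 969 · 1008 · 256 · 2 ≡ 655 (mod 1829).
Squaring chain: 655 → 1039; never reaches −1, so base 2 is a Miller–Rabin witness that 1829 is composite.

655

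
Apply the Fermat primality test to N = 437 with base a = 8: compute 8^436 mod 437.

334

8^1 ≡ 8 (mod 437)
8^2 ≡ 8^2 = 64 ≡ 64 (mod 437)
8^4 ≡ 64^2 = 4096 ≡ 163 (mod 437)
8^8 ≡ 163^2 = 26569 ≡ 349 (mod 437)
8^16 ≡ 349^2 = 121801 ≡ 315 (mod 437)
8^32 ≡ 315^2 = 99225 ≡ 26 (mod 437)
8^64 ≡ 26^2 = 676 ≡ 239 (mod 437)
8^128 ≡ 239^2 = 57121 ≡ 311 (mod 437)
8^256 ≡ 311^2 = 96721 ≡ 144 (mod 437)
436 = 256 + 128 + 32 + 16 + 4 in binary powers of 2.
So 8^436 ≡ 144 · 311 · 26 · 315 · 163 ≡ 334 (mod 437).
Since 334 ≠ 1, base 8 is a Fermat witness: 437 is composite.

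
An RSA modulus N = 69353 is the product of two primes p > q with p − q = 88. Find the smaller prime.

Since p = q + 88, we have 69353 = q(q + 88), so q² + 88q − 69353 = 0.
Discriminant: 88² + 4·69353 = 7744 + 277412 = 285156; √285156 = 534.
q = (−88 + 534)/2 = 223, and p = q + 88 = 311.
Check: 223 · 311 = 69353.

223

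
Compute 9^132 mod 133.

9^1 ≡ 9 (mod 133)
9^2 ≡ 9^2 = 81 ≡ 81 (mod 133)
9^4 ≡ 81^2 = 6561 ≡ 44 (mod 133)
9^8 ≡ 44^2 = 1936 ≡ 74 (mod 133)
9^16 ≡ 74^2 = 5476 ≡ 23 (mod 133)
9^32 ≡ 23^2 = 529 ≡ 130 (mod 133)
9^64 ≡ 130^2 = 16900 ≡ 9 (mod 133)
9^128 ≡ 9^2 = 81 ≡ 81 (mod 133)
132 = 128 + 4 in binary powers of 2.
So 9^132 ≡ 81 · 44 ≡ 106 (mod 133).
Since 106 ≠ 1, base 9 is a Fermat witness: 133 is composite.

106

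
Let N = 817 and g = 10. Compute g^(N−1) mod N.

10^1 ≡ 10 (mod 817)
10^2 ≡ 10^2 = 100 ≡ 100 (mod 817)
10^4 ≡ 100^2 = 10000 ≡ 196 (mod 817)
10^8 ≡ 196^2 = 38416 ≡ 17 (mod 817)
10^16 ≡ 17^2 = 289 ≡ 289 (mod 817)
10^32 ≡ 289^2 = 83521 ≡ 187 (mod 817)
10^64 ≡ 187^2 = 34969 ≡ 655 (mod 817)
10^128 ≡ 655^2 = 429025 ≡ 100 (mod 817)
10^256 ≡ 100^2 = 10000 ≡ 196 (mod 817)
10^512 ≡ 196^2 = 38416 ≡ 17 (mod 817)
816 = 512 + 256 + 32 + 16 in binary powers of 2.
So 10^816 ≡ 17 · 196 · 187 · 289 ≡ 391 (mod 817).
Since 391 ≠ 1, base 10 is a Fermat witness: 817 is composite.

391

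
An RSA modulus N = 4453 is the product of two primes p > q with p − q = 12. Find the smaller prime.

Since p = q + 12, we have 4453 = q(q + 12), so q² + 12q − 4453 = 0.
Discriminant: 12² + 4·4453 = 144 + 17812 = 17956; √17956 = 134.
q = (−12 + 134)/2 = 61, and p = q + 12 = 73.
Check: 61 · 73 = 4453.

61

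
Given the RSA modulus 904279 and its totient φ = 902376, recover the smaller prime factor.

φ(n) = (p−1)(q−1) = n − (p+q) + 1, so p + q = 904279 − 902376 + 1 = 1904.
p and q are the roots of t² − 1904t + 904279 = 0.
Discriminant: 1904² − 4·904279 = 3625216 − 3617116 = 8100; √8100 = 90.
q = (1904 − 90)/2 = 907, p = (1904 + 90)/2 = 997.
Check: 907 · 997 = 904279.

907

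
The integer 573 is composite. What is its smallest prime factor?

3

573 is odd.
Digit sum 15, divisible by 3.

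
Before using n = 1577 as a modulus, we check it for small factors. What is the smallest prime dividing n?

19

1577 is odd.
Digit sum 20, not divisible by 3.
Ends in 7: not divisible by 5.
7: 1577 = 7·225 + 2
11: 1577 = 11·143 + 4
13: 1577 = 13·121 + 4
17: 1577 = 17·92 + 13
19: 1577 = 19·83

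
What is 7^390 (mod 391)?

213

7^1 ≡ 7 (mod 391)
7^2 ≡ 7^2 = 49 ≡ 49 (mod 391)
7^4 ≡ 49^2 = 2401 ≡ 55 (mod 391)
7^8 ≡ 55^2 = 3025 ≡ 288 (mod 391)
7^16 ≡ 288^2 = 82944 ≡ 52 (mod 391)
7^32 ≡ 52^2 = 2704 ≡ 358 (mod 391)
7^64 ≡ 358^2 = 128164 ≡ 307 (mod 391)
7^128 ≡ 307^2 = 94249 ≡ 18 (mod 391)
7^256 ≡ 18^2 = 324 ≡ 324 (mod 391)
390 = 256 + 128 + 4 + 2 in binary powers of 2.
So 7^390 ≡ 324 · 18 · 55 · 49 ≡ 213 (mod 391).
Since 213 ≠ 1, base 7 is a Fermat witness: 391 is composite.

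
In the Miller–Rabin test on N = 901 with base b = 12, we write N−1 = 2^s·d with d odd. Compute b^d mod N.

352

901 − 1 = 900 = 2^2 · 225, so d = 225.
12^1 ≡ 12 (mod 901)
12^2 ≡ 12^2 = 144 ≡ 144 (mod 901)
12^4 ≡ 144^2 = 20736 ≡ 13 (mod 901)
12^8 ≡ 13^2 = 169 ≡ 169 (mod 901)
12^16 ≡ 169^2 = 28561 ≡ 630 (mod 901)
12^32 ≡ 630^2 = 396900 ≡ 460 (mod 901)
12^64 ≡ 460^2 = 211600 ≡ 766 (mod 901)
12^128 ≡ 766^2 = 586756 ≡ 205 (mod 901)
225 = 128 + 64 + 32 + 1 in binary powers of 2.
So 12^225 ≡ 205 · 766 · 460 · 12 ≡ 352 (mod 901).
Squaring chain: 352 → 467; never reaches −1, so base 12 is a Miller–Rabin witness that 901 is composite.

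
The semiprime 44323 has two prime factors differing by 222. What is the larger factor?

Since p = q + 222, we have 44323 = q(q + 222), so q² + 222q − 44323 = 0.
Discriminant: 222² + 4·44323 = 49284 + 177292 = 226576; √226576 = 476.
q = (−222 + 476)/2 = 127, and p = q + 222 = 349.
Check: 127 · 349 = 44323.

349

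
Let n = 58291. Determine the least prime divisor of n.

71

58291 is odd.
Digit sum 25, not divisible by 3.
Ends in 1: not divisible by 5.
7: 58291 = 7·8327 + 2
11: 58291 = 11·5299 + 2
13: 58291 = 13·4483 + 12
17: 58291 = 17·3428 + 15
19: 58291 = 19·3067 + 18
23: 58291 = 23·2534 + 9
29: 58291 = 29·2010 + 1
31: 58291 = 31·1880 + 11
37: 58291 = 37·1575 + 16
41: 58291 = 41·1421 + 30
43: 58291 = 43·1355 + 26
47: 58291 = 47·1240 + 11
53: 58291 = 53·1099 + 44
59: 58291 = 59·987 + 58
61: 58291 = 61·955 + 36
67: 58291 = 67·870 + 1
71: 58291 = 71·821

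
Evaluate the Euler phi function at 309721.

Factor: 309721 = 31 · 97 · 103.
φ(309721) = (31−1) · (97−1) · (103−1) = 30 · 96 · 102 = 293760.

293760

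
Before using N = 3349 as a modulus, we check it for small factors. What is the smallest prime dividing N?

3349 is odd.
Digit sum 19, not divisible by 3.
Ends in 9: not divisible by 5.
7: 3349 = 7·478 + 3
11: 3349 = 11·304 + 5
13: 3349 = 13·257 + 8
17: 3349 = 17·197

17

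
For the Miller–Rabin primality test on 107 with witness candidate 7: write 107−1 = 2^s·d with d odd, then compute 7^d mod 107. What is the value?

106

107 − 1 = 106 = 2^1 · 53, so d = 53.
7^1 ≡ 7 (mod 107)
7^2 ≡ 7^2 = 49 ≡ 49 (mod 107)
7^4 ≡ 49^2 = 2401 ≡ 47 (mod 107)
7^8 ≡ 47^2 = 2209 ≡ 69 (mod 107)
7^16 ≡ 69^2 = 4761 ≡ 53 (mod 107)
7^32 ≡ 53^2 = 2809 ≡ 27 (mod 107)
53 = 32 + 16 + 4 + 1 in binary powers of 2.
So 7^53 ≡ 27 · 53 · 47 · 7 ≡ 106 (mod 107).
Since 7^d ≡ 106 (mod 107), base 7 does not prove 107 composite.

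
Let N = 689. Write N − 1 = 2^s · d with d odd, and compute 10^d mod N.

36

689 − 1 = 688 = 2^4 · 43, so d = 43.
10^1 ≡ 10 (mod 689)
10^2 ≡ 10^2 = 100 ≡ 100 (mod 689)
10^4 ≡ 100^2 = 10000 ≡ 354 (mod 689)
10^8 ≡ 354^2 = 125316 ≡ 607 (mod 689)
10^16 ≡ 607^2 = 368449 ≡ 523 (mod 689)
10^32 ≡ 523^2 = 273529 ≡ 685 (mod 689)
43 = 32 + 8 + 2 + 1 in binary powers of 2.
So 10^43 ≡ 685 · 607 · 100 · 10 ≡ 36 (mod 689).
Squaring chain: 36 → 607 → 523 → 685; never reaches −1, so base 10 is a Miller–Rabin witness that 689 is composite.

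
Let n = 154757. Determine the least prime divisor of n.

43

154757 is odd.
Digit sum 29, not divisible by 3.
Ends in 7: not divisible by 5.
7: 154757 = 7·22108 + 1
11: 154757 = 11·14068 + 9
13: 154757 = 13·11904 + 5
17: 154757 = 17·9103 + 6
19: 154757 = 19·8145 + 2
23: 154757 = 23·6728 + 13
29: 154757 = 29·5336 + 13
31: 154757 = 31·4992 + 5
37: 154757 = 37·4182 + 23
41: 154757 = 41·3774 + 23
43: 154757 = 43·3599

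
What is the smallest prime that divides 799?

799 is odd.
Digit sum 25, not divisible by 3.
Ends in 9: not divisible by 5.
7: 799 = 7·114 + 1
11: 799 = 11·72 + 7
13: 799 = 13·61 + 6
17: 799 = 17·47

17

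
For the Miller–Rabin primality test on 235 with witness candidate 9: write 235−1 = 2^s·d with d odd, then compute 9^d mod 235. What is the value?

235 − 1 = 234 = 2^1 · 117, so d = 117.
9^1 ≡ 9 (mod 235)
9^2 ≡ 9^2 = 81 ≡ 81 (mod 235)
9^4 ≡ 81^2 = 6561 ≡ 216 (mod 235)
9^8 ≡ 216^2 = 46656 ≡ 126 (mod 235)
9^16 ≡ 126^2 = 15876 ≡ 131 (mod 235)
9^32 ≡ 131^2 = 17161 ≡ 6 (mod 235)
9^64 ≡ 6^2 = 36 ≡ 36 (mod 235)
117 = 64 + 32 + 16 + 4 + 1 in binary powers of 2.
So 9^117 ≡ 36 · 6 · 131 · 216 · 9 ≡ 34 (mod 235).
Squaring chain: 34; never reaches −1, so base 9 is a Miller–Rabin witness that 235 is composite.

34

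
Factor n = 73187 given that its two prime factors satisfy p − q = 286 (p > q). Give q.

163

Since p = q + 286, we have 73187 = q(q + 286), so q² + 286q − 73187 = 0.
Discriminant: 286² + 4·73187 = 81796 + 292748 = 374544; √374544 = 612.
q = (−286 + 612)/2 = 163, and p = q + 286 = 449.
Check: 163 · 449 = 73187.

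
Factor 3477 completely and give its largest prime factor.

3477 = 3 · 1159
1159 = 19 · 61
61 is prime.
So 3477 = 3 · 19 · 61; the largest prime factor is 61.

61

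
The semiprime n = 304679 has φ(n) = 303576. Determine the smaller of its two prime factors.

547

φ(n) = (p−1)(q−1) = n − (p+q) + 1, so p + q = 304679 − 303576 + 1 = 1104.
p and q are the roots of t² − 1104t + 304679 = 0.
Discriminant: 1104² − 4·304679 = 1218816 − 1218716 = 100; √100 = 10.
q = (1104 − 10)/2 = 547, p = (1104 + 10)/2 = 557.
Check: 547 · 557 = 304679.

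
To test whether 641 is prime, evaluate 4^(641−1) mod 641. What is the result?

1

4^1 ≡ 4 (mod 641)
4^2 ≡ 4^2 = 16 ≡ 16 (mod 641)
4^4 ≡ 16^2 = 256 ≡ 256 (mod 641)
4^8 ≡ 256^2 = 65536 ≡ 154 (mod 641)
4^16 ≡ 154^2 = 23716 ≡ 640 (mod 641)
4^32 ≡ 640^2 = 409600 ≡ 1 (mod 641)
4^64 ≡ 1^2 = 1 ≡ 1 (mod 641)
4^128 ≡ 1^2 = 1 ≡ 1 (mod 641)
4^256 ≡ 1^2 = 1 ≡ 1 (mod 641)
4^512 ≡ 1^2 = 1 ≡ 1 (mod 641)
640 = 512 + 128 in binary powers of 2.
So 4^640 ≡ 1 · 1 ≡ 1 (mod 641).
Since the result is 1, base 4 gives no evidence that 641 is composite.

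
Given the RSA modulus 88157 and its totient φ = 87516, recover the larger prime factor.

φ(n) = (p−1)(q−1) = n − (p+q) + 1, so p + q = 88157 − 87516 + 1 = 642.
p and q are the roots of t² − 642t + 88157 = 0.
Discriminant: 642² − 4·88157 = 412164 − 352628 = 59536; √59536 = 244.
q = (642 − 244)/2 = 199, p = (642 + 244)/2 = 443.
Check: 199 · 443 = 88157.

443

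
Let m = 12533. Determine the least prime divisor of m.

83

12533 is odd.
Digit sum 14, not divisible by 3.
Ends in 3: not divisible by 5.
7: 12533 = 7·1790 + 3
11: 12533 = 11·1139 + 4
13: 12533 = 13·964 + 1
17: 12533 = 17·737 + 4
19: 12533 = 19·659 + 12
23: 12533 = 23·544 + 21
29: 12533 = 29·432 + 5
31: 12533 = 31·404 + 9
37: 12533 = 37·338 + 27
41: 12533 = 41·305 + 28
43: 12533 = 43·291 + 20
47: 12533 = 47·266 + 31
53: 12533 = 53·236 + 25
59: 12533 = 59·212 + 25
61: 12533 = 61·205 + 28
67: 12533 = 67·187 + 4
71: 12533 = 71·176 + 37
73: 12533 = 73·171 + 50
79: 12533 = 79·158 + 51
83: 12533 = 83·151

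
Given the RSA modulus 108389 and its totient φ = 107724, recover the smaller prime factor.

283

φ(n) = (p−1)(q−1) = n − (p+q) + 1, so p + q = 108389 − 107724 + 1 = 666.
p and q are the roots of t² − 666t + 108389 = 0.
Discriminant: 666² − 4·108389 = 443556 − 433556 = 10000; √10000 = 100.
q = (666 − 100)/2 = 283, p = (666 + 100)/2 = 383.
Check: 283 · 383 = 108389.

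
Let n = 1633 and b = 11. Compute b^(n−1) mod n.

11^1 ≡ 11 (mod 1633)
11^2 ≡ 11^2 = 121 ≡ 121 (mod 1633)
11^4 ≡ 121^2 = 14641 ≡ 1577 (mod 1633)
11^8 ≡ 1577^2 = 2486929 ≡ 1503 (mod 1633)
11^16 ≡ 1503^2 = 2259009 ≡ 570 (mod 1633)
11^32 ≡ 570^2 = 324900 ≡ 1566 (mod 1633)
11^64 ≡ 1566^2 = 2452356 ≡ 1223 (mod 1633)
11^128 ≡ 1223^2 = 1495729 ≡ 1534 (mod 1633)
11^256 ≡ 1534^2 = 2353156 ≡ 3 (mod 1633)
11^512 ≡ 3^2 = 9 ≡ 9 (mod 1633)
11^1024 ≡ 9^2 = 81 ≡ 81 (mod 1633)
1632 = 1024 + 512 + 64 + 32 in binary powers of 2.
So 11^1632 ≡ 81 · 9 · 1223 · 1566 ≡ 151 (mod 1633).
Since 151 ≠ 1, base 11 is a Fermat witness: 1633 is composite.

151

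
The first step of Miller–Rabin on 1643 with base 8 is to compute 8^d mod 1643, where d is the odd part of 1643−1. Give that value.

1643 − 1 = 1642 = 2^1 · 821, so d = 821.
8^1 ≡ 8 (mod 1643)
8^2 ≡ 8^2 = 64 ≡ 64 (mod 1643)
8^4 ≡ 64^2 = 4096 ≡ 810 (mod 1643)
8^8 ≡ 810^2 = 656100 ≡ 543 (mod 1643)
8^16 ≡ 543^2 = 294849 ≡ 752 (mod 1643)
8^32 ≡ 752^2 = 565504 ≡ 312 (mod 1643)
8^64 ≡ 312^2 = 97344 ≡ 407 (mod 1643)
8^128 ≡ 407^2 = 165649 ≡ 1349 (mod 1643)
8^256 ≡ 1349^2 = 1819801 ≡ 1000 (mod 1643)
8^512 ≡ 1000^2 = 1000000 ≡ 1056 (mod 1643)
821 = 512 + 256 + 32 + 16 + 4 + 1 in binary powers of 2.
So 8^821 ≡ 1056 · 1000 · 312 · 752 · 810 · 8 ≡ 1496 (mod 1643).
Squaring chain: 1496; never reaches −1, so base 8 is a Miller–Rabin witness that 1643 is composite.

1496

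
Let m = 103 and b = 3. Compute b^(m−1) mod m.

3^1 ≡ 3 (mod 103)
3^2 ≡ 3^2 = 9 ≡ 9 (mod 103)
3^4 ≡ 9^2 = 81 ≡ 81 (mod 103)
3^8 ≡ 81^2 = 6561 ≡ 72 (mod 103)
3^16 ≡ 72^2 = 5184 ≡ 34 (mod 103)
3^32 ≡ 34^2 = 1156 ≡ 23 (mod 103)
3^64 ≡ 23^2 = 529 ≡ 14 (mod 103)
102 = 64 + 32 + 4 + 2 in binary powers of 2.
So 3^102 ≡ 14 · 23 · 81 · 9 ≡ 1 (mod 103).
Since the result is 1, base 3 gives no evidence that 103 is composite.

1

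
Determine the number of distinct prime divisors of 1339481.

1339481 = 11 · 121771
121771 = 13 · 9367
9367 = 17 · 551
551 = 19 · 29
1339481 = 11 · 13 · 17 · 19 · 29, which has 5 distinct prime factors.

5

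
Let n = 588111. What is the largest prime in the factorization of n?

97

588111 = 3 · 196037
196037 = 43 · 4559
4559 = 47 · 97
97 is prime.
So 588111 = 3 · 43 · 47 · 97; the largest prime factor is 97.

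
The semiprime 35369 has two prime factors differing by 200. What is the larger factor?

313

Since p = q + 200, we have 35369 = q(q + 200), so q² + 200q − 35369 = 0.
Discriminant: 200² + 4·35369 = 40000 + 141476 = 181476; √181476 = 426.
q = (−200 + 426)/2 = 113, and p = q + 200 = 313.
Check: 113 · 313 = 35369.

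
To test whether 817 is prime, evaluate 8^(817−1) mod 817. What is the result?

8^1 ≡ 8 (mod 817)
8^2 ≡ 8^2 = 64 ≡ 64 (mod 817)
8^4 ≡ 64^2 = 4096 ≡ 11 (mod 817)
8^8 ≡ 11^2 = 121 ≡ 121 (mod 817)
8^16 ≡ 121^2 = 14641 ≡ 752 (mod 817)
8^32 ≡ 752^2 = 565504 ≡ 140 (mod 817)
8^64 ≡ 140^2 = 19600 ≡ 809 (mod 817)
8^128 ≡ 809^2 = 654481 ≡ 64 (mod 817)
8^256 ≡ 64^2 = 4096 ≡ 11 (mod 817)
8^512 ≡ 11^2 = 121 ≡ 121 (mod 817)
816 = 512 + 256 + 32 + 16 in binary powers of 2.
So 8^816 ≡ 121 · 11 · 140 · 752 ≡ 742 (mod 817).
Since 742 ≠ 1, base 8 is a Fermat witness: 817 is composite.

742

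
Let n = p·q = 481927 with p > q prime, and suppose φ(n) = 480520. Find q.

587

φ(n) = (p−1)(q−1) = n − (p+q) + 1, so p + q = 481927 − 480520 + 1 = 1408.
p and q are the roots of t² − 1408t + 481927 = 0.
Discriminant: 1408² − 4·481927 = 1982464 − 1927708 = 54756; √54756 = 234.
q = (1408 − 234)/2 = 587, p = (1408 + 234)/2 = 821.
Check: 587 · 821 = 481927.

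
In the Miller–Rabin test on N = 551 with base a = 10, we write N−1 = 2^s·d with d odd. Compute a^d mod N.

98

551 − 1 = 550 = 2^1 · 275, so d = 275.
10^1 ≡ 10 (mod 551)
10^2 ≡ 10^2 = 100 ≡ 100 (mod 551)
10^4 ≡ 100^2 = 10000 ≡ 82 (mod 551)
10^8 ≡ 82^2 = 6724 ≡ 112 (mod 551)
10^16 ≡ 112^2 = 12544 ≡ 422 (mod 551)
10^32 ≡ 422^2 = 178084 ≡ 111 (mod 551)
10^64 ≡ 111^2 = 12321 ≡ 199 (mod 551)
10^128 ≡ 199^2 = 39601 ≡ 480 (mod 551)
10^256 ≡ 480^2 = 230400 ≡ 82 (mod 551)
275 = 256 + 16 + 2 + 1 in binary powers of 2.
So 10^275 ≡ 82 · 422 · 100 · 10 ≡ 98 (mod 551).
Squaring chain: 98; never reaches −1, so base 10 is a Miller–Rabin witness that 551 is composite.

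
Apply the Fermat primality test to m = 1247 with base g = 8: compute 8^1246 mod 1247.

173

8^1 ≡ 8 (mod 1247)
8^2 ≡ 8^2 = 64 ≡ 64 (mod 1247)
8^4 ≡ 64^2 = 4096 ≡ 355 (mod 1247)
8^8 ≡ 355^2 = 126025 ≡ 78 (mod 1247)
8^16 ≡ 78^2 = 6084 ≡ 1096 (mod 1247)
8^32 ≡ 1096^2 = 1201216 ≡ 355 (mod 1247)
8^64 ≡ 355^2 = 126025 ≡ 78 (mod 1247)
8^128 ≡ 78^2 = 6084 ≡ 1096 (mod 1247)
8^256 ≡ 1096^2 = 1201216 ≡ 355 (mod 1247)
8^512 ≡ 355^2 = 126025 ≡ 78 (mod 1247)
8^1024 ≡ 78^2 = 6084 ≡ 1096 (mod 1247)
1246 = 1024 + 128 + 64 + 16 + 8 + 4 + 2 in binary powers of 2.
So 8^1246 ≡ 1096 · 1096 · 78 · 1096 · 78 · 355 · 64 ≡ 173 (mod 1247).
Since 173 ≠ 1, base 8 is a Fermat witness: 1247 is composite.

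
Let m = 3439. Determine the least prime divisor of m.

3439 is odd.
Digit sum 19, not divisible by 3.
Ends in 9: not divisible by 5.
7: 3439 = 7·491 + 2
11: 3439 = 11·312 + 7
13: 3439 = 13·264 + 7
17: 3439 = 17·202 + 5
19: 3439 = 19·181

19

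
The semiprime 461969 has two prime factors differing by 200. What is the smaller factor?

Since p = q + 200, we have 461969 = q(q + 200), so q² + 200q − 461969 = 0.
Discriminant: 200² + 4·461969 = 40000 + 1847876 = 1887876; √1887876 = 1374.
q = (−200 + 1374)/2 = 587, and p = q + 200 = 787.
Check: 587 · 787 = 461969.

587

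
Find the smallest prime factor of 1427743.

41

1427743 is odd.
Digit sum 28, not divisible by 3.
Ends in 3: not divisible by 5.
7: 1427743 = 7·203963 + 2
11: 1427743 = 11·129794 + 9
13: 1427743 = 13·109826 + 5
17: 1427743 = 17·83984 + 15
19: 1427743 = 19·75144 + 7
23: 1427743 = 23·62075 + 18
29: 1427743 = 29·49232 + 15
31: 1427743 = 31·46056 + 7
37: 1427743 = 37·38587 + 24
41: 1427743 = 41·34823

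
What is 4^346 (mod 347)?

4^1 ≡ 4 (mod 347)
4^2 ≡ 4^2 = 16 ≡ 16 (mod 347)
4^4 ≡ 16^2 = 256 ≡ 256 (mod 347)
4^8 ≡ 256^2 = 65536 ≡ 300 (mod 347)
4^16 ≡ 300^2 = 90000 ≡ 127 (mod 347)
4^32 ≡ 127^2 = 16129 ≡ 167 (mod 347)
4^64 ≡ 167^2 = 27889 ≡ 129 (mod 347)
4^128 ≡ 129^2 = 16641 ≡ 332 (mod 347)
4^256 ≡ 332^2 = 110224 ≡ 225 (mod 347)
346 = 256 + 64 + 16 + 8 + 2 in binary powers of 2.
So 4^346 ≡ 225 · 129 · 127 · 300 · 16 ≡ 1 (mod 347).
Since the result is 1, base 4 gives no evidence that 347 is composite.

1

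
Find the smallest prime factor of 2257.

37

2257 is odd.
Digit sum 16, not divisible by 3.
Ends in 7: not divisible by 5.
7: 2257 = 7·322 + 3
11: 2257 = 11·205 + 2
13: 2257 = 13·173 + 8
17: 2257 = 17·132 + 13
19: 2257 = 19·118 + 15
23: 2257 = 23·98 + 3
29: 2257 = 29·77 + 24
31: 2257 = 31·72 + 25
37: 2257 = 37·61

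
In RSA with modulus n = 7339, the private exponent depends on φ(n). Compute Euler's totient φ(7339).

7120

Factor: 7339 = 41 · 179.
φ(7339) = (41−1) · (179−1) = 40 · 178 = 7120.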